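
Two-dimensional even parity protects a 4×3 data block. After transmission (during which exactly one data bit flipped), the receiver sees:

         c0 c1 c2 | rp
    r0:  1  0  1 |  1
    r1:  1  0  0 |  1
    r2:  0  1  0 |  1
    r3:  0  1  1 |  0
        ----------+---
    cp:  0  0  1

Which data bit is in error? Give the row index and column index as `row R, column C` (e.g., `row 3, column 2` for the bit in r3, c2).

Recompute each row's even parity and compare to rp:
  r0: data parity 0, sent rp 1 → mismatch
  r1: data parity 1, sent rp 1 → ok
  r2: data parity 1, sent rp 1 → ok
  r3: data parity 0, sent rp 0 → ok
Recompute each column's even parity and compare to cp:
  c0: data parity 0, sent cp 0 → ok
  c1: data parity 0, sent cp 0 → ok
  c2: data parity 0, sent cp 1 → mismatch
Exactly one row (r0) and one column (c2) fail → the flipped bit is at their intersection.

row 0, column 2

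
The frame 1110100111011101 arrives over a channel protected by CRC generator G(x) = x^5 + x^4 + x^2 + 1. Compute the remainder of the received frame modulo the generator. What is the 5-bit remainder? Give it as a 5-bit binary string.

00111

Modulo-2 division of 1110100111011101 by 110101:
  pos 0: 111010 XOR 110101 = 001111
  pos 2: 111101 XOR 110101 = 001000
  pos 4: 100011 XOR 110101 = 010110
  pos 5: 101100 XOR 110101 = 011001
  pos 6: 110011 XOR 110101 = 000110
  pos 9: 110110 XOR 110101 = 000011
Remainder = 00111 (nonzero — an error is detected).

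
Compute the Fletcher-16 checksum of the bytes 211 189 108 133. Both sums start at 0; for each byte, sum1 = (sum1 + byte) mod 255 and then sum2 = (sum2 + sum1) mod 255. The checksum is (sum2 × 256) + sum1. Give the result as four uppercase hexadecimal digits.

Running sums (mod 255):
  after byte 0 (211): sum1=211, sum2=211
  after byte 1 (189): sum1=145, sum2=101
  after byte 2 (108): sum1=253, sum2=99
  after byte 3 (133): sum1=131, sum2=230
Checksum = sum2·256 + sum1 = 230·256 + 131 = 59011 = 0xE683.

E683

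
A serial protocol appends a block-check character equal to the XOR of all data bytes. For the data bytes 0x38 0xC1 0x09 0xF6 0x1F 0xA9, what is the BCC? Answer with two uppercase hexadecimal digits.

B0

XOR the bytes together:
  start with 0x38
  0x38 ⊕ 0xC1 = 0xF9
  0xF9 ⊕ 0x09 = 0xF0
  0xF0 ⊕ 0xF6 = 0x06
  0x06 ⊕ 0x1F = 0x19
  0x19 ⊕ 0xA9 = 0xB0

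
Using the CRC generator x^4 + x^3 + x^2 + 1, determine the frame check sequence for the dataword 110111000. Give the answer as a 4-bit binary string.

Append 4 zeros: 1101110000000. Divide by 11101 (XOR where the leading bit is 1):
  pos 0: 11011 XOR 11101 = 00110
  pos 2: 11010 XOR 11101 = 00111
  pos 4: 11100 XOR 11101 = 00001
  pos 8: 10000 XOR 11101 = 01101
Remainder (last 4 bits) = 1101. This is the CRC / FCS.

1101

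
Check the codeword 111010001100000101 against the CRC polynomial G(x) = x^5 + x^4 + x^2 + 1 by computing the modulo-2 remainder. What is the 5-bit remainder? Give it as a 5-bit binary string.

Modulo-2 division of 111010001100000101 by 110101:
  pos 0: 111010 XOR 110101 = 001111
  pos 2: 111100 XOR 110101 = 001001
  pos 4: 100111 XOR 110101 = 010010
  pos 5: 100100 XOR 110101 = 010001
  pos 6: 100010 XOR 110101 = 010111
  pos 7: 101110 XOR 110101 = 011011
  pos 8: 110110 XOR 110101 = 000011
  pos 12: 110101 XOR 110101 = 000000
Remainder = 00000 (zero — the frame passes the CRC check).

00000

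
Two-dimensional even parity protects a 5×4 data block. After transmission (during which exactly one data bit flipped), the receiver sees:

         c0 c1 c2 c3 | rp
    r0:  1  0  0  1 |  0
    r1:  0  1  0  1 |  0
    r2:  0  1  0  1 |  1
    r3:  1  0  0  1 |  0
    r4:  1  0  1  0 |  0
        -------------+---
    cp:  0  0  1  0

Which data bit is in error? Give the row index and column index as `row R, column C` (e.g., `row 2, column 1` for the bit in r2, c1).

Recompute each row's even parity and compare to rp:
  r0: data parity 0, sent rp 0 → ok
  r1: data parity 0, sent rp 0 → ok
  r2: data parity 0, sent rp 1 → mismatch
  r3: data parity 0, sent rp 0 → ok
  r4: data parity 0, sent rp 0 → ok
Recompute each column's even parity and compare to cp:
  c0: data parity 1, sent cp 0 → mismatch
  c1: data parity 0, sent cp 0 → ok
  c2: data parity 1, sent cp 1 → ok
  c3: data parity 0, sent cp 0 → ok
Exactly one row (r2) and one column (c0) fail → the flipped bit is at their intersection.

row 2, column 0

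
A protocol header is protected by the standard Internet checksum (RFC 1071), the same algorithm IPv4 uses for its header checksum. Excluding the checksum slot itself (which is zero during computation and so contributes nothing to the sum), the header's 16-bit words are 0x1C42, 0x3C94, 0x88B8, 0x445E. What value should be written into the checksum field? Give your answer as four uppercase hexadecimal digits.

One's-complement addition (fold any carry out of bit 15 back into bit 0):
  0x1C42 + 0x3C94 = 0x058D6
  0x58D6 + 0x88B8 = 0x0E18E
  0xE18E + 0x445E = 0x125EC → wrap carry → 0x25ED
One's-complement sum = 0x25ED.
Checksum = ~0x25ED & 0xFFFF = 0xDA12.

DA12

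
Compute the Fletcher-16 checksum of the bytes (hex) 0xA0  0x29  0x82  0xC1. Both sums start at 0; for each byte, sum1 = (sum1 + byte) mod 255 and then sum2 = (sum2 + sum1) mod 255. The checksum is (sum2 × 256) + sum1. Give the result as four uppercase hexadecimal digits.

Running sums (mod 255):
  after byte 0 (0xA0): sum1=160, sum2=160
  after byte 1 (0x29): sum1=201, sum2=106
  after byte 2 (0x82): sum1=76, sum2=182
  after byte 3 (0xC1): sum1=14, sum2=196
Checksum = sum2·256 + sum1 = 196·256 + 14 = 50190 = 0xC40E.

C40E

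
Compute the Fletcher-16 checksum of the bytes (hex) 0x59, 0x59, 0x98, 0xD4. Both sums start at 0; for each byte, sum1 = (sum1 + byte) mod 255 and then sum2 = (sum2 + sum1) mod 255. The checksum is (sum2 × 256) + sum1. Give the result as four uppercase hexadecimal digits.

7720

Running sums (mod 255):
  after byte 0 (0x59): sum1=89, sum2=89
  after byte 1 (0x59): sum1=178, sum2=12
  after byte 2 (0x98): sum1=75, sum2=87
  after byte 3 (0xD4): sum1=32, sum2=119
Checksum = sum2·256 + sum1 = 119·256 + 32 = 30496 = 0x7720.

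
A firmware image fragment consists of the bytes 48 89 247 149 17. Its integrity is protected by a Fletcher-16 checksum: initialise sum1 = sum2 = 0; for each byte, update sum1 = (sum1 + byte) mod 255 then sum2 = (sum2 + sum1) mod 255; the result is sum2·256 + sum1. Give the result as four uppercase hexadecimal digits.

7A28

Running sums (mod 255):
  after byte 0 (48): sum1=48, sum2=48
  after byte 1 (89): sum1=137, sum2=185
  after byte 2 (247): sum1=129, sum2=59
  after byte 3 (149): sum1=23, sum2=82
  after byte 4 (17): sum1=40, sum2=122
Checksum = sum2·256 + sum1 = 122·256 + 40 = 31272 = 0x7A28.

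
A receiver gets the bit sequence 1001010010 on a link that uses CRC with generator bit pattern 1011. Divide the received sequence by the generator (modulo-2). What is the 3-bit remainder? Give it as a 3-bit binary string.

101

Modulo-2 division of 1001010010 by 1011:
  pos 0: 1001 XOR 1011 = 0010
  pos 2: 1001 XOR 1011 = 0010
  pos 4: 1000 XOR 1011 = 0011
  pos 6: 1110 XOR 1011 = 0101
Remainder = 101 (nonzero — an error is detected).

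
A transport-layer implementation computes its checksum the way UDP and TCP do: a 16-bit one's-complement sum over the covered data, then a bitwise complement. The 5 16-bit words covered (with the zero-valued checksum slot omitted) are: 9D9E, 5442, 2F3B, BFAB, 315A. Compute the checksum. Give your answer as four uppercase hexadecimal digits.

EDDD

One's-complement addition (fold any carry out of bit 15 back into bit 0):
  0x9D9E + 0x5442 = 0x0F1E0
  0xF1E0 + 0x2F3B = 0x1211B → wrap carry → 0x211C
  0x211C + 0xBFAB = 0x0E0C7
  0xE0C7 + 0x315A = 0x11221 → wrap carry → 0x1222
One's-complement sum = 0x1222.
Checksum = ~0x1222 & 0xFFFF = 0xEDDD.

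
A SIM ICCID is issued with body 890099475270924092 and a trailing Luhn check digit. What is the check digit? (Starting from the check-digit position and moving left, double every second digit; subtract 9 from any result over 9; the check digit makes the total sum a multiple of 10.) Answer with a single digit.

Partial digits right→left: 2 9 0 4 2 9 0 7 2 5 7 4 9 9 0 0 9 8
Double every second digit counting from the check-digit position (so the 1st, 3rd, 5th, ... of the partial from the right).
  doubled (with −9 where >9): 4 0 4 0 4 5 9 0 9 → sum 35
  kept as-is: 9 4 9 7 5 4 9 0 8 → sum 55
Total = 35 + 55 = 90.
Check digit = (10 − (90 mod 10)) mod 10 = 0.

0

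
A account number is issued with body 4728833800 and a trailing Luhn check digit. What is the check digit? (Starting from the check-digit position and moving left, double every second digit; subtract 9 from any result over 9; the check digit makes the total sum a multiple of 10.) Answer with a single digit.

Partial digits right→left: 0 0 8 3 3 8 8 2 7 4
Double every second digit counting from the check-digit position (so the 1st, 3rd, 5th, ... of the partial from the right).
  doubled (with −9 where >9): 0 7 6 7 5 → sum 25
  kept as-is: 0 3 8 2 4 → sum 17
Total = 25 + 17 = 42.
Check digit = (10 − (42 mod 10)) mod 10 = 8.

8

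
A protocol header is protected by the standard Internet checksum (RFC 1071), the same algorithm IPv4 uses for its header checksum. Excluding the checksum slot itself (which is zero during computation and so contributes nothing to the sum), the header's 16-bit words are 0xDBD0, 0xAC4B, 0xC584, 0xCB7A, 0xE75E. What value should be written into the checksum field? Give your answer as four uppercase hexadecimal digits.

FF84

One's-complement addition (fold any carry out of bit 15 back into bit 0):
  0xDBD0 + 0xAC4B = 0x1881B → wrap carry → 0x881C
  0x881C + 0xC584 = 0x14DA0 → wrap carry → 0x4DA1
  0x4DA1 + 0xCB7A = 0x1191B → wrap carry → 0x191C
  0x191C + 0xE75E = 0x1007A → wrap carry → 0x007B
One's-complement sum = 0x007B.
Checksum = ~0x007B & 0xFFFF = 0xFF84.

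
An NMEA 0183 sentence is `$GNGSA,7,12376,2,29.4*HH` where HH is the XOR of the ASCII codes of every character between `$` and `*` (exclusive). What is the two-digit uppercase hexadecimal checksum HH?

79

XOR the ASCII codes of the payload characters:
  'G' = 0x47 → acc = 0x47
  'N' = 0x4E → acc = 0x09
  'G' = 0x47 → acc = 0x4E
  'S' = 0x53 → acc = 0x1D
  'A' = 0x41 → acc = 0x5C
  ',' = 0x2C → acc = 0x70
  '7' = 0x37 → acc = 0x47
  ',' = 0x2C → acc = 0x6B
  '1' = 0x31 → acc = 0x5A
  '2' = 0x32 → acc = 0x68
  '3' = 0x33 → acc = 0x5B
  '7' = 0x37 → acc = 0x6C
  '6' = 0x36 → acc = 0x5A
  ',' = 0x2C → acc = 0x76
  '2' = 0x32 → acc = 0x44
  ',' = 0x2C → acc = 0x68
  '2' = 0x32 → acc = 0x5A
  '9' = 0x39 → acc = 0x63
  '.' = 0x2E → acc = 0x4D
  '4' = 0x34 → acc = 0x79
Checksum = 0x79.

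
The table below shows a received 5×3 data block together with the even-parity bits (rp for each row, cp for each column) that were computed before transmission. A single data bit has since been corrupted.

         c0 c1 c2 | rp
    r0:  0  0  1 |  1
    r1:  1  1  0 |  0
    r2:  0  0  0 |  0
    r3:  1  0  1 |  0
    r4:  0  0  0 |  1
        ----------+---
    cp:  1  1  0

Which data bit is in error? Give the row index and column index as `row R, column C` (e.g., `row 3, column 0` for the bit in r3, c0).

row 4, column 0

Recompute each row's even parity and compare to rp:
  r0: data parity 1, sent rp 1 → ok
  r1: data parity 0, sent rp 0 → ok
  r2: data parity 0, sent rp 0 → ok
  r3: data parity 0, sent rp 0 → ok
  r4: data parity 0, sent rp 1 → mismatch
Recompute each column's even parity and compare to cp:
  c0: data parity 0, sent cp 1 → mismatch
  c1: data parity 1, sent cp 1 → ok
  c2: data parity 0, sent cp 0 → ok
Exactly one row (r4) and one column (c0) fail → the flipped bit is at their intersection.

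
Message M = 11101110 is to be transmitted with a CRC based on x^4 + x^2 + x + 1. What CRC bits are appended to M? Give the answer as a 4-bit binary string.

1111

Append 4 zeros: 111011100000. Divide by 10111 (XOR where the leading bit is 1):
  pos 0: 11101 XOR 10111 = 01010
  pos 1: 10101 XOR 10111 = 00010
  pos 4: 10100 XOR 10111 = 00011
  pos 7: 11000 XOR 10111 = 01111
Remainder (last 4 bits) = 1111. This is the CRC / FCS.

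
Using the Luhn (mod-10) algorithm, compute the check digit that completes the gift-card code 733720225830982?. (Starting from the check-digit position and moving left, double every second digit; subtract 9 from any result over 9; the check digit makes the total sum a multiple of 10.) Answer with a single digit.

Partial digits right→left: 2 8 9 0 3 8 5 2 2 0 2 7 3 3 7
Double every second digit counting from the check-digit position (so the 1st, 3rd, 5th, ... of the partial from the right).
  doubled (with −9 where >9): 4 9 6 1 4 4 6 5 → sum 39
  kept as-is: 8 0 8 2 0 7 3 → sum 28
Total = 39 + 28 = 67.
Check digit = (10 − (67 mod 10)) mod 10 = 3.

3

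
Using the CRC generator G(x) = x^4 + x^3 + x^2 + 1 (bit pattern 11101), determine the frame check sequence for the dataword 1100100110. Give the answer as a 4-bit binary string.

Append 4 zeros: 11001001100000. Divide by 11101 (XOR where the leading bit is 1):
  pos 0: 11001 XOR 11101 = 00100
  pos 2: 10000 XOR 11101 = 01101
  pos 3: 11011 XOR 11101 = 00110
  pos 5: 11010 XOR 11101 = 00111
  pos 7: 11100 XOR 11101 = 00001
Remainder (last 4 bits) = 0100. This is the CRC / FCS.

0100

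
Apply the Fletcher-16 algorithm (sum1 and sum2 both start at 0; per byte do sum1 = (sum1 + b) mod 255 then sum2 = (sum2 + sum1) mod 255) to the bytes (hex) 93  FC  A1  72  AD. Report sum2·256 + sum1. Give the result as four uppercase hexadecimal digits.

Running sums (mod 255):
  after byte 0 (93): sum1=147, sum2=147
  after byte 1 (FC): sum1=144, sum2=36
  after byte 2 (A1): sum1=50, sum2=86
  after byte 3 (72): sum1=164, sum2=250
  after byte 4 (AD): sum1=82, sum2=77
Checksum = sum2·256 + sum1 = 77·256 + 82 = 19794 = 0x4D52.

4D52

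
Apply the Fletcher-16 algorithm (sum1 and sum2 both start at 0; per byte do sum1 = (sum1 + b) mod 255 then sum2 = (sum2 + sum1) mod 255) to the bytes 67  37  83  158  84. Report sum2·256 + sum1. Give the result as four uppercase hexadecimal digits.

70AE

Running sums (mod 255):
  after byte 0 (67): sum1=67, sum2=67
  after byte 1 (37): sum1=104, sum2=171
  after byte 2 (83): sum1=187, sum2=103
  after byte 3 (158): sum1=90, sum2=193
  after byte 4 (84): sum1=174, sum2=112
Checksum = sum2·256 + sum1 = 112·256 + 174 = 28846 = 0x70AE.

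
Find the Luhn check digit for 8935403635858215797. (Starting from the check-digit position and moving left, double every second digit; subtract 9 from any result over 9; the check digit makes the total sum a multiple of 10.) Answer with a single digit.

Partial digits right→left: 7 9 7 5 1 2 8 5 8 5 3 6 3 0 4 5 3 9 8
Double every second digit counting from the check-digit position (so the 1st, 3rd, 5th, ... of the partial from the right).
  doubled (with −9 where >9): 5 5 2 7 7 6 6 8 6 7 → sum 59
  kept as-is: 9 5 2 5 5 6 0 5 9 → sum 46
Total = 59 + 46 = 105.
Check digit = (10 − (105 mod 10)) mod 10 = 5.

5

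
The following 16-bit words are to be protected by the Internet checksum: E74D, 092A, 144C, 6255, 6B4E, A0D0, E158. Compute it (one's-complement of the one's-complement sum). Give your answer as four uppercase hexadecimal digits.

AB6E

One's-complement addition (fold any carry out of bit 15 back into bit 0):
  0xE74D + 0x092A = 0x0F077
  0xF077 + 0x144C = 0x104C3 → wrap carry → 0x04C4
  0x04C4 + 0x6255 = 0x06719
  0x6719 + 0x6B4E = 0x0D267
  0xD267 + 0xA0D0 = 0x17337 → wrap carry → 0x7338
  0x7338 + 0xE158 = 0x15490 → wrap carry → 0x5491
One's-complement sum = 0x5491.
Checksum = ~0x5491 & 0xFFFF = 0xAB6E.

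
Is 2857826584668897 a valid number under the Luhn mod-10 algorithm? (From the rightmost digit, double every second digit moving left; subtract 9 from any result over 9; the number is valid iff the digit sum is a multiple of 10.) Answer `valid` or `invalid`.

From the right, keep odd positions and double even positions (subtract 9 from any doubled value over 9):
  doubled (positions 2,4,...): 9 7 3 7 3 7 1 4 → sum 41
  kept (positions 1,3,...): 7 8 6 4 5 2 7 8 → sum 47
Total = 88.
88 mod 10 = 8, so the number is invalid.

invalid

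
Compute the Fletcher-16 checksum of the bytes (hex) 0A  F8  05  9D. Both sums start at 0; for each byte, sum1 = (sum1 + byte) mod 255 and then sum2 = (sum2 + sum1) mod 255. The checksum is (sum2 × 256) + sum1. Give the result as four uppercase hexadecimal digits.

BAA5

Running sums (mod 255):
  after byte 0 (0A): sum1=10, sum2=10
  after byte 1 (F8): sum1=3, sum2=13
  after byte 2 (05): sum1=8, sum2=21
  after byte 3 (9D): sum1=165, sum2=186
Checksum = sum2·256 + sum1 = 186·256 + 165 = 47781 = 0xBAA5.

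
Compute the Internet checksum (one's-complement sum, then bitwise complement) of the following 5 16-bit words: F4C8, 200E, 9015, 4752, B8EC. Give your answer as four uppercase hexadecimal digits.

5AD4

One's-complement addition (fold any carry out of bit 15 back into bit 0):
  0xF4C8 + 0x200E = 0x114D6 → wrap carry → 0x14D7
  0x14D7 + 0x9015 = 0x0A4EC
  0xA4EC + 0x4752 = 0x0EC3E
  0xEC3E + 0xB8EC = 0x1A52A → wrap carry → 0xA52B
One's-complement sum = 0xA52B.
Checksum = ~0xA52B & 0xFFFF = 0x5AD4.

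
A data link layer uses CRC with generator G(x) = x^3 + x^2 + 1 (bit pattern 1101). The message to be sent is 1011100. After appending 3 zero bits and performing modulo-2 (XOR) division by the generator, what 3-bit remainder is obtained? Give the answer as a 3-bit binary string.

000

Append 3 zeros: 1011100000. Divide by 1101 (XOR where the leading bit is 1):
  pos 0: 1011 XOR 1101 = 0110
  pos 1: 1101 XOR 1101 = 0000
Remainder (last 3 bits) = 000. This is the CRC / FCS.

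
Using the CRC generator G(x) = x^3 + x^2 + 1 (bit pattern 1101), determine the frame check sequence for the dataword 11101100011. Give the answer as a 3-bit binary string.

Append 3 zeros: 11101100011000. Divide by 1101 (XOR where the leading bit is 1):
  pos 0: 1110 XOR 1101 = 0011
  pos 2: 1111 XOR 1101 = 0010
  pos 4: 1000 XOR 1101 = 0101
  pos 5: 1010 XOR 1101 = 0111
  pos 6: 1111 XOR 1101 = 0010
  pos 8: 1010 XOR 1101 = 0111
  pos 9: 1110 XOR 1101 = 0011
Remainder (last 3 bits) = 110. This is the CRC / FCS.

110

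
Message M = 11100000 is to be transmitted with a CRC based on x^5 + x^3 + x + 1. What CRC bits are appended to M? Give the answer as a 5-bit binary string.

Append 5 zeros: 1110000000000. Divide by 101011 (XOR where the leading bit is 1):
  pos 0: 111000 XOR 101011 = 010011
  pos 1: 100110 XOR 101011 = 001101
  pos 3: 110100 XOR 101011 = 011111
  pos 4: 111110 XOR 101011 = 010101
  pos 5: 101010 XOR 101011 = 000001
Remainder (last 5 bits) = 00100. This is the CRC / FCS.

00100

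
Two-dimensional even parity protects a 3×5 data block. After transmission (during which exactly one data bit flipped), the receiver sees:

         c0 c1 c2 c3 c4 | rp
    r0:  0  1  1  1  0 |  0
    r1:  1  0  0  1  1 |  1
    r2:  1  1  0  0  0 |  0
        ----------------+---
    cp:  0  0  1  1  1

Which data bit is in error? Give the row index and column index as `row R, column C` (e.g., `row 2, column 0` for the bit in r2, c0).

row 0, column 3

Recompute each row's even parity and compare to rp:
  r0: data parity 1, sent rp 0 → mismatch
  r1: data parity 1, sent rp 1 → ok
  r2: data parity 0, sent rp 0 → ok
Recompute each column's even parity and compare to cp:
  c0: data parity 0, sent cp 0 → ok
  c1: data parity 0, sent cp 0 → ok
  c2: data parity 1, sent cp 1 → ok
  c3: data parity 0, sent cp 1 → mismatch
  c4: data parity 1, sent cp 1 → ok
Exactly one row (r0) and one column (c3) fail → the flipped bit is at their intersection.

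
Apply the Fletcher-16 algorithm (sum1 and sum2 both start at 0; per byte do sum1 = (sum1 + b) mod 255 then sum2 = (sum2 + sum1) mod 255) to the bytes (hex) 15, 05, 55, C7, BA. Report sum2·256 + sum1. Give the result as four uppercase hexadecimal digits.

C7F1

Running sums (mod 255):
  after byte 0 (15): sum1=21, sum2=21
  after byte 1 (05): sum1=26, sum2=47
  after byte 2 (55): sum1=111, sum2=158
  after byte 3 (C7): sum1=55, sum2=213
  after byte 4 (BA): sum1=241, sum2=199
Checksum = sum2·256 + sum1 = 199·256 + 241 = 51185 = 0xC7F1.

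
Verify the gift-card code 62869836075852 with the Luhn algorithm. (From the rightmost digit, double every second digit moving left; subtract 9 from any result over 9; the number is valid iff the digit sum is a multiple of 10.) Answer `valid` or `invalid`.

From the right, keep odd positions and double even positions (subtract 9 from any doubled value over 9):
  doubled (positions 2,4,...): 1 1 0 6 9 7 3 → sum 27
  kept (positions 1,3,...): 2 8 7 6 8 6 2 → sum 39
Total = 66.
66 mod 10 = 6, so the number is invalid.

invalid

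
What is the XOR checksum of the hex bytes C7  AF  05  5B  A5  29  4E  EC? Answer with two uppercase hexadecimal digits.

XOR the bytes together:
  start with 0xC7
  0xC7 ⊕ 0xAF = 0x68
  0x68 ⊕ 0x05 = 0x6D
  0x6D ⊕ 0x5B = 0x36
  0x36 ⊕ 0xA5 = 0x93
  0x93 ⊕ 0x29 = 0xBA
  0xBA ⊕ 0x4E = 0xF4
  0xF4 ⊕ 0xEC = 0x18

18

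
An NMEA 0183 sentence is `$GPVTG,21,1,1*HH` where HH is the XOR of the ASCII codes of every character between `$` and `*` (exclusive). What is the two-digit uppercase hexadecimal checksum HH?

XOR the ASCII codes of the payload characters:
  'G' = 0x47 → acc = 0x47
  'P' = 0x50 → acc = 0x17
  'V' = 0x56 → acc = 0x41
  'T' = 0x54 → acc = 0x15
  'G' = 0x47 → acc = 0x52
  ',' = 0x2C → acc = 0x7E
  '2' = 0x32 → acc = 0x4C
  '1' = 0x31 → acc = 0x7D
  ',' = 0x2C → acc = 0x51
  '1' = 0x31 → acc = 0x60
  ',' = 0x2C → acc = 0x4C
  '1' = 0x31 → acc = 0x7D
Checksum = 0x7D.

7D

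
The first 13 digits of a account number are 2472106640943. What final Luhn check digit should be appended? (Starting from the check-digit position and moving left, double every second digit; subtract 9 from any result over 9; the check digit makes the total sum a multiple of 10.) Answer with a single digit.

Partial digits right→left: 3 4 9 0 4 6 6 0 1 2 7 4 2
Double every second digit counting from the check-digit position (so the 1st, 3rd, 5th, ... of the partial from the right).
  doubled (with −9 where >9): 6 9 8 3 2 5 4 → sum 37
  kept as-is: 4 0 6 0 2 4 → sum 16
Total = 37 + 16 = 53.
Check digit = (10 − (53 mod 10)) mod 10 = 7.

7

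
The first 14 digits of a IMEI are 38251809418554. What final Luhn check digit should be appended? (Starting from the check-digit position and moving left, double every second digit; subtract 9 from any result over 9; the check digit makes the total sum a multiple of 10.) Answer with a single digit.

Partial digits right→left: 4 5 5 8 1 4 9 0 8 1 5 2 8 3
Double every second digit counting from the check-digit position (so the 1st, 3rd, 5th, ... of the partial from the right).
  doubled (with −9 where >9): 8 1 2 9 7 1 7 → sum 35
  kept as-is: 5 8 4 0 1 2 3 → sum 23
Total = 35 + 23 = 58.
Check digit = (10 − (58 mod 10)) mod 10 = 2.

2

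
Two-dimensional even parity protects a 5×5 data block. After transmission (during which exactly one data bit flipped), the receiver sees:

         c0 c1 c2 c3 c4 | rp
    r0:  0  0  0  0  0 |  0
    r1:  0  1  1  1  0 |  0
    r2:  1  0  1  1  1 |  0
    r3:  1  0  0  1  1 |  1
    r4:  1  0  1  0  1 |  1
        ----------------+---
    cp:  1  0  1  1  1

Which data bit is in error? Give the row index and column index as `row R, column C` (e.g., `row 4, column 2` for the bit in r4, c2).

row 1, column 1

Recompute each row's even parity and compare to rp:
  r0: data parity 0, sent rp 0 → ok
  r1: data parity 1, sent rp 0 → mismatch
  r2: data parity 0, sent rp 0 → ok
  r3: data parity 1, sent rp 1 → ok
  r4: data parity 1, sent rp 1 → ok
Recompute each column's even parity and compare to cp:
  c0: data parity 1, sent cp 1 → ok
  c1: data parity 1, sent cp 0 → mismatch
  c2: data parity 1, sent cp 1 → ok
  c3: data parity 1, sent cp 1 → ok
  c4: data parity 1, sent cp 1 → ok
Exactly one row (r1) and one column (c1) fail → the flipped bit is at their intersection.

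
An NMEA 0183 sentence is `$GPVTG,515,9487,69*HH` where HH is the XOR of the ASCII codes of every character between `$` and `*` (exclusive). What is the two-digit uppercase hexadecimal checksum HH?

XOR the ASCII codes of the payload characters:
  'G' = 0x47 → acc = 0x47
  'P' = 0x50 → acc = 0x17
  'V' = 0x56 → acc = 0x41
  'T' = 0x54 → acc = 0x15
  'G' = 0x47 → acc = 0x52
  ',' = 0x2C → acc = 0x7E
  '5' = 0x35 → acc = 0x4B
  '1' = 0x31 → acc = 0x7A
  '5' = 0x35 → acc = 0x4F
  ',' = 0x2C → acc = 0x63
  '9' = 0x39 → acc = 0x5A
  '4' = 0x34 → acc = 0x6E
  '8' = 0x38 → acc = 0x56
  '7' = 0x37 → acc = 0x61
  ',' = 0x2C → acc = 0x4D
  '6' = 0x36 → acc = 0x7B
  '9' = 0x39 → acc = 0x42
Checksum = 0x42.

42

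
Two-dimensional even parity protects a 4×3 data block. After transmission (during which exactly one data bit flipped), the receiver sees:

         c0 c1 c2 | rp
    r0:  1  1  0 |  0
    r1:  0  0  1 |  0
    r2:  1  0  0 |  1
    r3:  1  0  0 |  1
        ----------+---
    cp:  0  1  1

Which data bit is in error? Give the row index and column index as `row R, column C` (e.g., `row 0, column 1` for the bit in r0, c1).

Recompute each row's even parity and compare to rp:
  r0: data parity 0, sent rp 0 → ok
  r1: data parity 1, sent rp 0 → mismatch
  r2: data parity 1, sent rp 1 → ok
  r3: data parity 1, sent rp 1 → ok
Recompute each column's even parity and compare to cp:
  c0: data parity 1, sent cp 0 → mismatch
  c1: data parity 1, sent cp 1 → ok
  c2: data parity 1, sent cp 1 → ok
Exactly one row (r1) and one column (c0) fail → the flipped bit is at their intersection.

row 1, column 0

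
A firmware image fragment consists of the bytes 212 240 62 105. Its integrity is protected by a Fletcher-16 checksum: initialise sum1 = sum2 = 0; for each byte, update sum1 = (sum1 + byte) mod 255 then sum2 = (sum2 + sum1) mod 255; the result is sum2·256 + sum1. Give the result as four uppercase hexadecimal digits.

Running sums (mod 255):
  after byte 0 (212): sum1=212, sum2=212
  after byte 1 (240): sum1=197, sum2=154
  after byte 2 (62): sum1=4, sum2=158
  after byte 3 (105): sum1=109, sum2=12
Checksum = sum2·256 + sum1 = 12·256 + 109 = 3181 = 0x0C6D.

0C6D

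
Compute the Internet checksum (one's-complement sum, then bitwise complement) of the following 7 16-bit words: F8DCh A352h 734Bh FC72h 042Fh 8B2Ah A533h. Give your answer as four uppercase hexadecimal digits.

One's-complement addition (fold any carry out of bit 15 back into bit 0):
  0xF8DC + 0xA352 = 0x19C2E → wrap carry → 0x9C2F
  0x9C2F + 0x734B = 0x10F7A → wrap carry → 0x0F7B
  0x0F7B + 0xFC72 = 0x10BED → wrap carry → 0x0BEE
  0x0BEE + 0x042F = 0x0101D
  0x101D + 0x8B2A = 0x09B47
  0x9B47 + 0xA533 = 0x1407A → wrap carry → 0x407B
One's-complement sum = 0x407B.
Checksum = ~0x407B & 0xFFFF = 0xBF84.

BF84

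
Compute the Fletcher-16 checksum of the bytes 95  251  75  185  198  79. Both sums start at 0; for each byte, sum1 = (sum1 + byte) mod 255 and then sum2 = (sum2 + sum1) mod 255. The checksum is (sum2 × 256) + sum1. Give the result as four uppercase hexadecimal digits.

5F76

Running sums (mod 255):
  after byte 0 (95): sum1=95, sum2=95
  after byte 1 (251): sum1=91, sum2=186
  after byte 2 (75): sum1=166, sum2=97
  after byte 3 (185): sum1=96, sum2=193
  after byte 4 (198): sum1=39, sum2=232
  after byte 5 (79): sum1=118, sum2=95
Checksum = sum2·256 + sum1 = 95·256 + 118 = 24438 = 0x5F76.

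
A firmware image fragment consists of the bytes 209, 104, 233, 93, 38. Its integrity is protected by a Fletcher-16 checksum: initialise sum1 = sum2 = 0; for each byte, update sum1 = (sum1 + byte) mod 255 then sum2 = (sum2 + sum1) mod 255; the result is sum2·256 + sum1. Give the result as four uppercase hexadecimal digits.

Running sums (mod 255):
  after byte 0 (209): sum1=209, sum2=209
  after byte 1 (104): sum1=58, sum2=12
  after byte 2 (233): sum1=36, sum2=48
  after byte 3 (93): sum1=129, sum2=177
  after byte 4 (38): sum1=167, sum2=89
Checksum = sum2·256 + sum1 = 89·256 + 167 = 22951 = 0x59A7.

59A7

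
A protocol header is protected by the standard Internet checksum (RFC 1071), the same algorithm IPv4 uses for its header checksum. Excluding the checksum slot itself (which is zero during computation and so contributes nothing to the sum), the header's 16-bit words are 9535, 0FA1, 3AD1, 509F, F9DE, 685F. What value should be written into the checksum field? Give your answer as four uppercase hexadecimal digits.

One's-complement addition (fold any carry out of bit 15 back into bit 0):
  0x9535 + 0x0FA1 = 0x0A4D6
  0xA4D6 + 0x3AD1 = 0x0DFA7
  0xDFA7 + 0x509F = 0x13046 → wrap carry → 0x3047
  0x3047 + 0xF9DE = 0x12A25 → wrap carry → 0x2A26
  0x2A26 + 0x685F = 0x09285
One's-complement sum = 0x9285.
Checksum = ~0x9285 & 0xFFFF = 0x6D7A.

6D7A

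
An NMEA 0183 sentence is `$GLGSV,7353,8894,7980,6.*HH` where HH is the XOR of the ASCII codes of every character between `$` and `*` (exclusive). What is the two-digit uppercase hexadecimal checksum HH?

XOR the ASCII codes of the payload characters:
  'G' = 0x47 → acc = 0x47
  'L' = 0x4C → acc = 0x0B
  'G' = 0x47 → acc = 0x4C
  'S' = 0x53 → acc = 0x1F
  'V' = 0x56 → acc = 0x49
  ',' = 0x2C → acc = 0x65
  '7' = 0x37 → acc = 0x52
  '3' = 0x33 → acc = 0x61
  '5' = 0x35 → acc = 0x54
  '3' = 0x33 → acc = 0x67
  ',' = 0x2C → acc = 0x4B
  '8' = 0x38 → acc = 0x73
  '8' = 0x38 → acc = 0x4B
  '9' = 0x39 → acc = 0x72
  '4' = 0x34 → acc = 0x46
  ',' = 0x2C → acc = 0x6A
  '7' = 0x37 → acc = 0x5D
  '9' = 0x39 → acc = 0x64
  '8' = 0x38 → acc = 0x5C
  '0' = 0x30 → acc = 0x6C
  ',' = 0x2C → acc = 0x40
  '6' = 0x36 → acc = 0x76
  '.' = 0x2E → acc = 0x58
Checksum = 0x58.

58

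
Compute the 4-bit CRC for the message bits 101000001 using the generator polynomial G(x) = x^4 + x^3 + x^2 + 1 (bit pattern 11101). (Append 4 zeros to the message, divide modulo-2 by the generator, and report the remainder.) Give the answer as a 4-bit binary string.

Append 4 zeros: 1010000010000. Divide by 11101 (XOR where the leading bit is 1):
  pos 0: 10100 XOR 11101 = 01001
  pos 1: 10010 XOR 11101 = 01111
  pos 2: 11110 XOR 11101 = 00011
  pos 5: 11010 XOR 11101 = 00111
  pos 7: 11100 XOR 11101 = 00001
Remainder (last 4 bits) = 0010. This is the CRC / FCS.

0010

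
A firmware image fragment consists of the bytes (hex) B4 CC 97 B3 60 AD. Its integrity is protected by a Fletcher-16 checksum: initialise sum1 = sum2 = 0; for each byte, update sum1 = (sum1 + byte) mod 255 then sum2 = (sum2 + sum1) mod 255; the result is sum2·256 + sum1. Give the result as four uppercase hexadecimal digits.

24DA

Running sums (mod 255):
  after byte 0 (B4): sum1=180, sum2=180
  after byte 1 (CC): sum1=129, sum2=54
  after byte 2 (97): sum1=25, sum2=79
  after byte 3 (B3): sum1=204, sum2=28
  after byte 4 (60): sum1=45, sum2=73
  after byte 5 (AD): sum1=218, sum2=36
Checksum = sum2·256 + sum1 = 36·256 + 218 = 9434 = 0x24DA.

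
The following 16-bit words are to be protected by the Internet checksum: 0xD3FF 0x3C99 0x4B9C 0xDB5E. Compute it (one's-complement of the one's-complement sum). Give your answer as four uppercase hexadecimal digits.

C86B

One's-complement addition (fold any carry out of bit 15 back into bit 0):
  0xD3FF + 0x3C99 = 0x11098 → wrap carry → 0x1099
  0x1099 + 0x4B9C = 0x05C35
  0x5C35 + 0xDB5E = 0x13793 → wrap carry → 0x3794
One's-complement sum = 0x3794.
Checksum = ~0x3794 & 0xFFFF = 0xC86B.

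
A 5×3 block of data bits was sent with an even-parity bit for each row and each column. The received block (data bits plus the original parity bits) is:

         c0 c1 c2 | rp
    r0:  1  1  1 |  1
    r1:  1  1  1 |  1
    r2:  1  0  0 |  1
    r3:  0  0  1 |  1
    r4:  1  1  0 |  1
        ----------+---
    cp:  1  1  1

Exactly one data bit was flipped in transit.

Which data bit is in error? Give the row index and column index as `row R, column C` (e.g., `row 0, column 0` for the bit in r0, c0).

Recompute each row's even parity and compare to rp:
  r0: data parity 1, sent rp 1 → ok
  r1: data parity 1, sent rp 1 → ok
  r2: data parity 1, sent rp 1 → ok
  r3: data parity 1, sent rp 1 → ok
  r4: data parity 0, sent rp 1 → mismatch
Recompute each column's even parity and compare to cp:
  c0: data parity 0, sent cp 1 → mismatch
  c1: data parity 1, sent cp 1 → ok
  c2: data parity 1, sent cp 1 → ok
Exactly one row (r4) and one column (c0) fail → the flipped bit is at their intersection.

row 4, column 0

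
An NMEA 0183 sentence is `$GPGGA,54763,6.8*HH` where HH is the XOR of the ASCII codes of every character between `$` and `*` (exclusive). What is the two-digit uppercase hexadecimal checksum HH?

XOR the ASCII codes of the payload characters:
  'G' = 0x47 → acc = 0x47
  'P' = 0x50 → acc = 0x17
  'G' = 0x47 → acc = 0x50
  'G' = 0x47 → acc = 0x17
  'A' = 0x41 → acc = 0x56
  ',' = 0x2C → acc = 0x7A
  '5' = 0x35 → acc = 0x4F
  '4' = 0x34 → acc = 0x7B
  '7' = 0x37 → acc = 0x4C
  '6' = 0x36 → acc = 0x7A
  '3' = 0x33 → acc = 0x49
  ',' = 0x2C → acc = 0x65
  '6' = 0x36 → acc = 0x53
  '.' = 0x2E → acc = 0x7D
  '8' = 0x38 → acc = 0x45
Checksum = 0x45.

45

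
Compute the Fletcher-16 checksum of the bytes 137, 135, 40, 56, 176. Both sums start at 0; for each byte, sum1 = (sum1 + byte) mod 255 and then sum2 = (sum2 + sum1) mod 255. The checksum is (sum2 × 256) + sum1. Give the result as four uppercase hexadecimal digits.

Running sums (mod 255):
  after byte 0 (137): sum1=137, sum2=137
  after byte 1 (135): sum1=17, sum2=154
  after byte 2 (40): sum1=57, sum2=211
  after byte 3 (56): sum1=113, sum2=69
  after byte 4 (176): sum1=34, sum2=103
Checksum = sum2·256 + sum1 = 103·256 + 34 = 26402 = 0x6722.

6722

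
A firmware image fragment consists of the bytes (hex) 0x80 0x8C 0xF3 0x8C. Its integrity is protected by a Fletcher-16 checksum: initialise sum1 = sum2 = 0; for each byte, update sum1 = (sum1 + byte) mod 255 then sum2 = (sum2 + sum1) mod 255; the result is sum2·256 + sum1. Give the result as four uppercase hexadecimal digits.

Running sums (mod 255):
  after byte 0 (0x80): sum1=128, sum2=128
  after byte 1 (0x8C): sum1=13, sum2=141
  after byte 2 (0xF3): sum1=1, sum2=142
  after byte 3 (0x8C): sum1=141, sum2=28
Checksum = sum2·256 + sum1 = 28·256 + 141 = 7309 = 0x1C8D.

1C8D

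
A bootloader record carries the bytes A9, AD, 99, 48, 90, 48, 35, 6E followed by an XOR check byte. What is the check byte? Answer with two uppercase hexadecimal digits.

XOR the bytes together:
  start with 0xA9
  0xA9 ⊕ 0xAD = 0x04
  0x04 ⊕ 0x99 = 0x9D
  0x9D ⊕ 0x48 = 0xD5
  0xD5 ⊕ 0x90 = 0x45
  0x45 ⊕ 0x48 = 0x0D
  0x0D ⊕ 0x35 = 0x38
  0x38 ⊕ 0x6E = 0x56

56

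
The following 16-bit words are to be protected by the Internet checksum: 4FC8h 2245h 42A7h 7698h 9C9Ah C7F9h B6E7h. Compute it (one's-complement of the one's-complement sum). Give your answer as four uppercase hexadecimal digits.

B936

One's-complement addition (fold any carry out of bit 15 back into bit 0):
  0x4FC8 + 0x2245 = 0x0720D
  0x720D + 0x42A7 = 0x0B4B4
  0xB4B4 + 0x7698 = 0x12B4C → wrap carry → 0x2B4D
  0x2B4D + 0x9C9A = 0x0C7E7
  0xC7E7 + 0xC7F9 = 0x18FE0 → wrap carry → 0x8FE1
  0x8FE1 + 0xB6E7 = 0x146C8 → wrap carry → 0x46C9
One's-complement sum = 0x46C9.
Checksum = ~0x46C9 & 0xFFFF = 0xB936.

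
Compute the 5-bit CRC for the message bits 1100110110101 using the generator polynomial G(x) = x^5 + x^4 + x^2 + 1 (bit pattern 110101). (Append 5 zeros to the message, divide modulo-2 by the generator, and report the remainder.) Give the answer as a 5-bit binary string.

10111

Append 5 zeros: 110011011010100000. Divide by 110101 (XOR where the leading bit is 1):
  pos 0: 110011 XOR 110101 = 000110
  pos 3: 110011 XOR 110101 = 000110
  pos 6: 110010 XOR 110101 = 000111
  pos 9: 111100 XOR 110101 = 001001
  pos 11: 100100 XOR 110101 = 010001
  pos 12: 100010 XOR 110101 = 010111
Remainder (last 5 bits) = 10111. This is the CRC / FCS.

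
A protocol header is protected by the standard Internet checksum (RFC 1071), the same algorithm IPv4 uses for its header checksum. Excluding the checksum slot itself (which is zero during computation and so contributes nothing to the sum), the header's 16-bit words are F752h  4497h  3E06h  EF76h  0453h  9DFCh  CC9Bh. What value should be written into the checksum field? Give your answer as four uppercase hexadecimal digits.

27AD

One's-complement addition (fold any carry out of bit 15 back into bit 0):
  0xF752 + 0x4497 = 0x13BE9 → wrap carry → 0x3BEA
  0x3BEA + 0x3E06 = 0x079F0
  0x79F0 + 0xEF76 = 0x16966 → wrap carry → 0x6967
  0x6967 + 0x0453 = 0x06DBA
  0x6DBA + 0x9DFC = 0x10BB6 → wrap carry → 0x0BB7
  0x0BB7 + 0xCC9B = 0x0D852
One's-complement sum = 0xD852.
Checksum = ~0xD852 & 0xFFFF = 0x27AD.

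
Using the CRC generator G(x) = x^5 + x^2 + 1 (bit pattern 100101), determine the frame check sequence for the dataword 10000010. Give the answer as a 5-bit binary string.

Append 5 zeros: 1000001000000. Divide by 100101 (XOR where the leading bit is 1):
  pos 0: 100000 XOR 100101 = 000101
  pos 3: 101100 XOR 100101 = 001001
  pos 5: 100100 XOR 100101 = 000001
Remainder (last 5 bits) = 00100. This is the CRC / FCS.

00100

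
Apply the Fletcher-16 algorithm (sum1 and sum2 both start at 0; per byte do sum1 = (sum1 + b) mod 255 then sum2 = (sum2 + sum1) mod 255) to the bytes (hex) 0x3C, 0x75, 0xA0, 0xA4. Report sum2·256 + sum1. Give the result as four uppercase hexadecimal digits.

Running sums (mod 255):
  after byte 0 (0x3C): sum1=60, sum2=60
  after byte 1 (0x75): sum1=177, sum2=237
  after byte 2 (0xA0): sum1=82, sum2=64
  after byte 3 (0xA4): sum1=246, sum2=55
Checksum = sum2·256 + sum1 = 55·256 + 246 = 14326 = 0x37F6.

37F6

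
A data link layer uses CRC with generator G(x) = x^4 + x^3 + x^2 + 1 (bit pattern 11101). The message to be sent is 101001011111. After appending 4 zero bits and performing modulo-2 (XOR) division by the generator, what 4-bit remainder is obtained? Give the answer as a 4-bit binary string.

0011

Append 4 zeros: 1010010111110000. Divide by 11101 (XOR where the leading bit is 1):
  pos 0: 10100 XOR 11101 = 01001
  pos 1: 10011 XOR 11101 = 01110
  pos 2: 11100 XOR 11101 = 00001
  pos 6: 11111 XOR 11101 = 00010
  pos 9: 10100 XOR 11101 = 01001
  pos 10: 10010 XOR 11101 = 01111
  pos 11: 11110 XOR 11101 = 00011
Remainder (last 4 bits) = 0011. This is the CRC / FCS.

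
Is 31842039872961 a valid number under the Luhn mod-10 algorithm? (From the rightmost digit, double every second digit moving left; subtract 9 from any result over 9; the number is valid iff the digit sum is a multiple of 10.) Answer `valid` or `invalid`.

invalid

From the right, keep odd positions and double even positions (subtract 9 from any doubled value over 9):
  doubled (positions 2,4,...): 3 4 7 6 4 7 6 → sum 37
  kept (positions 1,3,...): 1 9 7 9 0 4 1 → sum 31
Total = 68.
68 mod 10 = 8, so the number is invalid.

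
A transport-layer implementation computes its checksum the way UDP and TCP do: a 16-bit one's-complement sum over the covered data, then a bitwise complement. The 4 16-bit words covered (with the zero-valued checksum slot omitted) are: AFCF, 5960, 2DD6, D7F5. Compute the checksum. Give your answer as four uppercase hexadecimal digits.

One's-complement addition (fold any carry out of bit 15 back into bit 0):
  0xAFCF + 0x5960 = 0x1092F → wrap carry → 0x0930
  0x0930 + 0x2DD6 = 0x03706
  0x3706 + 0xD7F5 = 0x10EFB → wrap carry → 0x0EFC
One's-complement sum = 0x0EFC.
Checksum = ~0x0EFC & 0xFFFF = 0xF103.

F103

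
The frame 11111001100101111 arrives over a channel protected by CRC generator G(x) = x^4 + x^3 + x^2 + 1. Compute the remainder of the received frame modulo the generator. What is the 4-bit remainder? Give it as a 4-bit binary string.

0000

Modulo-2 division of 11111001100101111 by 11101:
  pos 0: 11111 XOR 11101 = 00010
  pos 3: 10001 XOR 11101 = 01100
  pos 4: 11001 XOR 11101 = 00100
  pos 6: 10000 XOR 11101 = 01101
  pos 7: 11011 XOR 11101 = 00110
  pos 9: 11001 XOR 11101 = 00100
  pos 11: 10011 XOR 11101 = 01110
  pos 12: 11101 XOR 11101 = 00000
Remainder = 0000 (zero — the frame passes the CRC check).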